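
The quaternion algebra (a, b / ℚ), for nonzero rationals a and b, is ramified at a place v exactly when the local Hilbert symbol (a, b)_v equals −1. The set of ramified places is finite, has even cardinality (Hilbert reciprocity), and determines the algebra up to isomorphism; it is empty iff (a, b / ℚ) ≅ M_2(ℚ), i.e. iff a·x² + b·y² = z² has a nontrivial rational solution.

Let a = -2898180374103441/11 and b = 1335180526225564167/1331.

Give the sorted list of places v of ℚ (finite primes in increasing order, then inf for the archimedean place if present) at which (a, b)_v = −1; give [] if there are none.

[11, 17, 19, 37]

Mod squares: a ≡ -200651, b ≡ 103037. Check v ∈ {∞, 2, 3, 7, 11, 17, 19, 29, 37}.
v=2: v_2(a)=0, v_2(b)=0; units ≡ 5, 5 (mod 8); ε·ε+αω+βω = 0·0+0·1+0·1 ≡ 0  ⇒  (a,b)_2 = +1.
v=7: a=7^2·(≡1), b=7^0·(≡2) mod 7; (1|7)=+1, (2|7)=+1; (−1)^{2·0·3}·(+1)^0·(+1)^2 = +1.
v=19: a=19^2·(≡13), b=19^3·(≡10) mod 19; (13|19)=-1, (10|19)=-1; (−1)^{2·3·9}·(-1)^3·(-1)^2 = -1.
v=17: a=17^1·(≡7), b=17^3·(≡4) mod 17; (7|17)=-1, (4|17)=+1; (−1)^{1·3·8}·(-1)^3·(+1)^1 = -1.
v=∞: -200651 < 0 and 103037 > 0  ⇒  (a,b)_∞ = +1.
v=29: a=29^1·(≡21), b=29^1·(≡2) mod 29; (21|29)=-1, (2|29)=-1; (−1)^{1·1·14}·(-1)^1·(-1)^1 = +1.
v=11: a=11^-1·(≡2), b=11^-3·(≡6) mod 11; (2|11)=-1, (6|11)=-1; (−1)^{-1·-3·5}·(-1)^-3·(-1)^-1 = -1.
v=37: a=37^3·(≡28), b=37^4·(≡14) mod 37; (28|37)=+1, (14|37)=-1; (−1)^{3·4·18}·(+1)^4·(-1)^3 = -1.
v=3: a=3^8·(≡1), b=3^6·(≡2) mod 3; (1|3)=+1, (2|3)=-1; (−1)^{8·6·1}·(+1)^6·(-1)^8 = +1.
|Ram(-200651, 103037)| = 4, even; anisotropic at {11, 17, 19, 37}.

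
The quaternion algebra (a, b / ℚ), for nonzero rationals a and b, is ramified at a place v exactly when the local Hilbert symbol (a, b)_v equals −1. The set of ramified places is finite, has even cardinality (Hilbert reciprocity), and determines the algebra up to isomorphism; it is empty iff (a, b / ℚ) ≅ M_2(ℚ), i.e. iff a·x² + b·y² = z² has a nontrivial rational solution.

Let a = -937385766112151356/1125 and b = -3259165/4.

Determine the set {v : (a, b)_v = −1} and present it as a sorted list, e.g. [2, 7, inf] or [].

[5, 13, 29, inf]

Mod squares: a ≡ -2757755, b ≡ -19285. Check v ∈ {∞, 2, 3, 5, 7, 11, 13, 19, 29}.
v=13: a=13^5·(≡3), b=13^2·(≡5) mod 13; (3|13)=+1, (5|13)=-1; (−1)^{5·2·6}·(+1)^2·(-1)^5 = -1.
v=7: a=7^3·(≡1), b=7^1·(≡6) mod 7; (1|7)=+1, (6|7)=-1; (−1)^{3·1·3}·(+1)^1·(-1)^3 = +1.
v=29: a=29^3·(≡6), b=29^1·(≡12) mod 29; (6|29)=+1, (12|29)=-1; (−1)^{3·1·14}·(+1)^1·(-1)^3 = -1.
v=19: a=19^3·(≡14), b=19^1·(≡4) mod 19; (14|19)=-1, (4|19)=+1; (−1)^{3·1·9}·(-1)^1·(+1)^3 = +1.
v=5: a=5^-3·(≡1), b=5^1·(≡3) mod 5; (1|5)=+1, (3|5)=-1; (−1)^{-3·1·2}·(+1)^1·(-1)^-3 = -1.
v=2: v_2(a)=2, v_2(b)=-2; units ≡ 5, 3 (mod 8); ε·ε+αω+βω = 0·1+2·1+-2·1 ≡ 0  ⇒  (a,b)_2 = +1.
v=∞: -2757755 < 0 and -19285 < 0  ⇒  (a,b)_∞ = -1.
v=11: a=11^1·(≡10), b=11^0·(≡9) mod 11; (10|11)=-1, (9|11)=+1; (−1)^{1·0·5}·(-1)^0·(+1)^1 = +1.
v=3: a=3^-2·(≡1), b=3^0·(≡2) mod 3; (1|3)=+1, (2|3)=-1; (−1)^{-2·0·1}·(+1)^0·(-1)^-2 = +1.
|Ram(-2757755, -19285)| = 4, even; anisotropic at {5, 13, 29, ∞}.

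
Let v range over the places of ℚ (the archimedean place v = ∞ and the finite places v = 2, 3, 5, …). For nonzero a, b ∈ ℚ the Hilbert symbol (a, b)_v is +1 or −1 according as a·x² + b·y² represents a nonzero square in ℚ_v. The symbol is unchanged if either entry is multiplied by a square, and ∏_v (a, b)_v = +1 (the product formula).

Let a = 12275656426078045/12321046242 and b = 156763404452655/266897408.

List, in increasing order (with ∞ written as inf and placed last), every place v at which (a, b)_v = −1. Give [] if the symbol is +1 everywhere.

[2, 7, 11, 13]

Mod squares: a ≡ 10010, b ≡ 910. Check v ∈ {∞, 2, 3, 5, 7, 11, 13, 17, 19, 43}.
v=3: a=3^-10·(≡2), b=3^4·(≡1) mod 3; (2|3)=-1, (1|3)=+1; (−1)^{-10·4·1}·(-1)^4·(+1)^-10 = +1.
v=19: a=19^-2·(≡11), b=19^-4·(≡4) mod 19; (11|19)=+1, (4|19)=+1; (−1)^{-2·-4·9}·(+1)^-4·(+1)^-2 = +1.
v=5: a=5^1·(≡2), b=5^1·(≡2) mod 5; (2|5)=-1, (2|5)=-1; (−1)^{1·1·2}·(-1)^1·(-1)^1 = +1.
v=2: v_2(a)=-1, v_2(b)=-11; units ≡ 5, 7 (mod 8); ε·ε+αω+βω = 0·1+-1·0+-11·1 ≡ 1  ⇒  (a,b)_2 = -1.
v=∞: 10010 > 0 and 910 > 0  ⇒  (a,b)_∞ = +1.
v=43: a=43^4·(≡7), b=43^0·(≡3) mod 43; (7|43)=-1, (3|43)=-1; (−1)^{4·0·21}·(-1)^0·(-1)^4 = +1.
v=7: a=7^3·(≡4), b=7^5·(≡1) mod 7; (4|7)=+1, (1|7)=+1; (−1)^{3·5·3}·(+1)^5·(+1)^3 = -1.
v=13: a=13^1·(≡12), b=13^1·(≡11) mod 13; (12|13)=+1, (11|13)=-1; (−1)^{1·1·6}·(+1)^1·(-1)^1 = -1.
v=11: a=11^5·(≡2), b=11^6·(≡6) mod 11; (2|11)=-1, (6|11)=-1; (−1)^{5·6·5}·(-1)^6·(-1)^5 = -1.
v=17: a=17^-2·(≡3), b=17^0·(≡4) mod 17; (3|17)=-1, (4|17)=+1; (−1)^{-2·0·8}·(-1)^0·(+1)^-2 = +1.
(10010, 910 / ℚ) ramifies at {2, 7, 11, 13}: a division algebra.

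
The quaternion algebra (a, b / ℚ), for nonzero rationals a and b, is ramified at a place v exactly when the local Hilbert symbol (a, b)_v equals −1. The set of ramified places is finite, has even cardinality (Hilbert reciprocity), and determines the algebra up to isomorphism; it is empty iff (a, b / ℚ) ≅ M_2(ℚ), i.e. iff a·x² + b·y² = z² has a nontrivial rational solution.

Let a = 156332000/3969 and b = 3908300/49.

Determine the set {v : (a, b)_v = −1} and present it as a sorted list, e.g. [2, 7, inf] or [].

[5, 17]

Mod squares: a ≡ 3230, b ≡ 323. Check v ∈ {∞, 2, 3, 5, 7, 11, 17, 19}.
v=19: a=19^1·(≡13), b=19^1·(≡4) mod 19; (13|19)=-1, (4|19)=+1; (−1)^{1·1·9}·(-1)^1·(+1)^1 = +1.
v=5: a=5^3·(≡4), b=5^2·(≡3) mod 5; (4|5)=+1, (3|5)=-1; (−1)^{3·2·2}·(+1)^2·(-1)^3 = -1.
v=2: v_2(a)=5, v_2(b)=2; units ≡ 7, 3 (mod 8); ε·ε+αω+βω = 1·1+5·1+2·0 ≡ 0  ⇒  (a,b)_2 = +1.
v=17: a=17^1·(≡11), b=17^1·(≡4) mod 17; (11|17)=-1, (4|17)=+1; (−1)^{1·1·8}·(-1)^1·(+1)^1 = -1.
v=11: a=11^2·(≡8), b=11^2·(≡3) mod 11; (8|11)=-1, (3|11)=+1; (−1)^{2·2·5}·(-1)^2·(+1)^2 = +1.
v=∞: 3230 > 0 and 323 > 0  ⇒  (a,b)_∞ = +1.
v=3: a=3^-4·(≡2), b=3^0·(≡2) mod 3; (2|3)=-1, (2|3)=-1; (−1)^{-4·0·1}·(-1)^0·(-1)^-4 = +1.
v=7: a=7^-2·(≡5), b=7^-2·(≡4) mod 7; (5|7)=-1, (4|7)=+1; (−1)^{-2·-2·3}·(-1)^-2·(+1)^-2 = +1.
|Ram(3230, 323)| = 2, even; anisotropic at {5, 17}.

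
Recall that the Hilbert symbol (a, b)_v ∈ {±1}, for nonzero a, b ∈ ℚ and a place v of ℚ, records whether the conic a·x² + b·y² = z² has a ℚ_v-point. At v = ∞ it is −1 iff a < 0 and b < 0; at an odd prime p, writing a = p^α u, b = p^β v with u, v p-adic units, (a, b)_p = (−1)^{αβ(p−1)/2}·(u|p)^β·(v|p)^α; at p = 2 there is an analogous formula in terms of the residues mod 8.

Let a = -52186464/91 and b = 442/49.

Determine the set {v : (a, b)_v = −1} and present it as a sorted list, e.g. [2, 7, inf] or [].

Mod squares: a ≡ -114114, b ≡ 442. Check v ∈ {∞, 2, 3, 7, 11, 13, 17, 19}.
v=13: a=13^-1·(≡3), b=13^1·(≡6) mod 13; (3|13)=+1, (6|13)=-1; (−1)^{-1·1·6}·(+1)^1·(-1)^-1 = -1.
v=2: v_2(a)=5, v_2(b)=1; units ≡ 7, 5 (mod 8); ε·ε+αω+βω = 1·0+5·1+1·0 ≡ 1  ⇒  (a,b)_2 = -1.
v=3: a=3^3·(≡2), b=3^0·(≡1) mod 3; (2|3)=-1, (1|3)=+1; (−1)^{3·0·1}·(-1)^0·(+1)^3 = +1.
v=17: a=17^2·(≡11), b=17^1·(≡4) mod 17; (11|17)=-1, (4|17)=+1; (−1)^{2·1·8}·(-1)^1·(+1)^2 = -1.
v=7: a=7^-1·(≡1), b=7^-2·(≡1) mod 7; (1|7)=+1, (1|7)=+1; (−1)^{-1·-2·3}·(+1)^-2·(+1)^-1 = +1.
v=∞: -114114 < 0 and 442 > 0  ⇒  (a,b)_∞ = +1.
v=11: a=11^1·(≡7), b=11^0·(≡7) mod 11; (7|11)=-1, (7|11)=-1; (−1)^{1·0·5}·(-1)^0·(-1)^1 = -1.
v=19: a=19^1·(≡4), b=19^0·(≡16) mod 19; (4|19)=+1, (16|19)=+1; (−1)^{1·0·9}·(+1)^0·(+1)^1 = +1.
(-114114, 442 / ℚ) ramifies at {2, 11, 13, 17}: a division algebra.

[2, 11, 13, 17]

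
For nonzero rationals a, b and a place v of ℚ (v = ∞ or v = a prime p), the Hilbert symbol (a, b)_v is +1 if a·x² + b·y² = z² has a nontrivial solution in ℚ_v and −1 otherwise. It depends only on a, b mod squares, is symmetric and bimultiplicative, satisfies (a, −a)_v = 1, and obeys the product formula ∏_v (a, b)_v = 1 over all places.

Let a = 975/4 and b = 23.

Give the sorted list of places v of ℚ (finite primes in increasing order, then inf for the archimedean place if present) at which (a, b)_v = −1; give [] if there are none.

Mod squares: a ≡ 39, b ≡ 23. Check v ∈ {∞, 2, 3, 5, 13, 23}.
v=5: a=5^2·(≡1), b=5^0·(≡3) mod 5; (1|5)=+1, (3|5)=-1; (−1)^{2·0·2}·(+1)^0·(-1)^2 = +1.
v=23: a=23^0·(≡8), b=23^1·(≡1) mod 23; (8|23)=+1, (1|23)=+1; (−1)^{0·1·11}·(+1)^1·(+1)^0 = +1.
v=13: a=13^1·(≡9), b=13^0·(≡10) mod 13; (9|13)=+1, (10|13)=+1; (−1)^{1·0·6}·(+1)^0·(+1)^1 = +1.
v=∞: 39 > 0 and 23 > 0  ⇒  (a,b)_∞ = +1.
v=2: v_2(a)=-2, v_2(b)=0; units ≡ 7, 7 (mod 8); ε·ε+αω+βω = 1·1+-2·0+0·0 ≡ 1  ⇒  (a,b)_2 = -1.
v=3: a=3^1·(≡1), b=3^0·(≡2) mod 3; (1|3)=+1, (2|3)=-1; (−1)^{1·0·1}·(+1)^0·(-1)^1 = -1.
|Ram(39, 23)| = 2, even; anisotropic at {2, 3}.

[2, 3]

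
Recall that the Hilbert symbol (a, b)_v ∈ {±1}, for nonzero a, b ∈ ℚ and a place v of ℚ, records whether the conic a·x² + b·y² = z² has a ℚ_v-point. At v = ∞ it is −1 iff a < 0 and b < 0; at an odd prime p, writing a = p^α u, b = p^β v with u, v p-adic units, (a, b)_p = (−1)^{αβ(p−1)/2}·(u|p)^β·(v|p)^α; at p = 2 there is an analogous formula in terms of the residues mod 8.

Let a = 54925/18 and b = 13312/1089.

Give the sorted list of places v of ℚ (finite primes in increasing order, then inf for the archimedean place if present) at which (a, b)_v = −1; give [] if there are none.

[2, 13]

(a, b) ≡ (26, 13) mod (ℚ^×)²; places V = {2, 3, 5, 11, 13, ∞}.
(a,b)_13: α=3, u≡5; β=1, v≡1 (mod 13); (5|13)=-1, (1|13)=+1; sign (−1)^0·-1^1·+1^3 = -1.
(a,b)_5: α=2, u≡4; β=0, v≡3 (mod 5); (4|5)=+1, (3|5)=-1; sign (−1)^0·+1^0·-1^2 = +1.
(a,b)_11: α=0, u≡5; β=-2, v≡10 (mod 11); (5|11)=+1, (10|11)=-1; sign (−1)^0·+1^-2·-1^0 = +1.
(a,b)_2: α=-1, β=10; u≡5, v≡5 (mod 8); ε(u)ε(v)=0·0, αω(v)=-1·1, βω(u)=10·1; sum ≡ 1  ⇒  -1.
(a,b)_∞: sgn(26)=+, sgn(13)=+, so +1.
(a,b)_3: α=-2, u≡2; β=-2, v≡1 (mod 3); (2|3)=-1, (1|3)=+1; sign (−1)^0·-1^-2·+1^-2 = +1.
Ram(26, 13) = {2, 13}; no ℚ_2-point on the conic.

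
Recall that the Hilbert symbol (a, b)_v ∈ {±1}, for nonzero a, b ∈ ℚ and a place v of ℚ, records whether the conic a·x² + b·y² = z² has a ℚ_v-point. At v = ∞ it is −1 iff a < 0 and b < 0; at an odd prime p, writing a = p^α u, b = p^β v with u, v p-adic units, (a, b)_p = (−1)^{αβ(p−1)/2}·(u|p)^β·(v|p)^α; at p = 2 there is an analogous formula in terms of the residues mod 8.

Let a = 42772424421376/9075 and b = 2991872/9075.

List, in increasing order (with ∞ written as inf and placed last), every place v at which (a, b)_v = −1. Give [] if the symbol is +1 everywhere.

[37, 41]

Mod squares: a ≡ 32598813, b ≡ 35061. Check v ∈ {∞, 2, 3, 5, 11, 13, 19, 29, 31, 37, 41}.
v=2: v_2(a)=12, v_2(b)=8; units ≡ 5, 5 (mod 8); ε·ε+αω+βω = 0·0+12·1+8·1 ≡ 0  ⇒  (a,b)_2 = +1.
v=41: a=41^1·(≡5), b=41^0·(≡19) mod 41; (5|41)=+1, (19|41)=-1; (−1)^{1·0·20}·(+1)^0·(-1)^1 = -1.
v=∞: 32598813 > 0 and 35061 > 0  ⇒  (a,b)_∞ = +1.
v=13: a=13^1·(≡7), b=13^1·(≡5) mod 13; (7|13)=-1, (5|13)=-1; (−1)^{1·1·6}·(-1)^1·(-1)^1 = +1.
v=37: a=37^1·(≡8), b=37^0·(≡20) mod 37; (8|37)=-1, (20|37)=-1; (−1)^{1·0·18}·(-1)^0·(-1)^1 = -1.
v=5: a=5^-2·(≡2), b=5^-2·(≡4) mod 5; (2|5)=-1, (4|5)=+1; (−1)^{-2·-2·2}·(-1)^-2·(+1)^-2 = +1.
v=3: a=3^-1·(≡1), b=3^-1·(≡2) mod 3; (1|3)=+1, (2|3)=-1; (−1)^{-1·-1·1}·(+1)^-1·(-1)^-1 = +1.
v=29: a=29^1·(≡24), b=29^1·(≡7) mod 29; (24|29)=+1, (7|29)=+1; (−1)^{1·1·14}·(+1)^1·(+1)^1 = +1.
v=11: a=11^-2·(≡5), b=11^-2·(≡9) mod 11; (5|11)=+1, (9|11)=+1; (−1)^{-2·-2·5}·(+1)^-2·(+1)^-2 = +1.
v=19: a=19^1·(≡10), b=19^0·(≡11) mod 19; (10|19)=-1, (11|19)=+1; (−1)^{1·0·9}·(-1)^0·(+1)^1 = +1.
v=31: a=31^2·(≡2), b=31^1·(≡26) mod 31; (2|31)=+1, (26|31)=-1; (−1)^{2·1·15}·(+1)^1·(-1)^2 = +1.
(32598813, 35061 / ℚ) ramifies at {37, 41}: a division algebra.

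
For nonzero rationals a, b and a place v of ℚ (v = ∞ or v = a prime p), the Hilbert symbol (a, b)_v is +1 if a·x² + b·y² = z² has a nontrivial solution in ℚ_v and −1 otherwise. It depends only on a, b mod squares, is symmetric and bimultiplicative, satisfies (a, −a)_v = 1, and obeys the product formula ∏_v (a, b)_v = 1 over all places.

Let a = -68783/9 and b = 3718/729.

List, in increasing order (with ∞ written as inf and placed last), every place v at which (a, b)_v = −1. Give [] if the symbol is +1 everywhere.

(a, b) ≡ (-407, 22) mod (ℚ^×)²; places V = {2, 3, 11, 13, 37, ∞}.
(a,b)_∞: sgn(-407)=−, sgn(22)=+, so +1.
(a,b)_37: α=1, u≡36; β=0, v≡32 (mod 37); (36|37)=+1, (32|37)=-1; sign (−1)^0·+1^0·-1^1 = -1.
(a,b)_11: α=1, u≡8; β=1, v≡10 (mod 11); (8|11)=-1, (10|11)=-1; sign (−1)^1·-1^1·-1^1 = -1.
(a,b)_3: α=-2, u≡1; β=-6, v≡1 (mod 3); (1|3)=+1, (1|3)=+1; sign (−1)^0·+1^-6·+1^-2 = +1.
(a,b)_13: α=2, u≡1; β=2, v≡9 (mod 13); (1|13)=+1, (9|13)=+1; sign (−1)^0·+1^2·+1^2 = +1.
(a,b)_2: α=0, β=1; u≡1, v≡3 (mod 8); ε(u)ε(v)=0·1, αω(v)=0·1, βω(u)=1·0; sum ≡ 0  ⇒  +1.
Ram(-407, 22) = {11, 37}; no ℚ_11-point on the conic.

[11, 37]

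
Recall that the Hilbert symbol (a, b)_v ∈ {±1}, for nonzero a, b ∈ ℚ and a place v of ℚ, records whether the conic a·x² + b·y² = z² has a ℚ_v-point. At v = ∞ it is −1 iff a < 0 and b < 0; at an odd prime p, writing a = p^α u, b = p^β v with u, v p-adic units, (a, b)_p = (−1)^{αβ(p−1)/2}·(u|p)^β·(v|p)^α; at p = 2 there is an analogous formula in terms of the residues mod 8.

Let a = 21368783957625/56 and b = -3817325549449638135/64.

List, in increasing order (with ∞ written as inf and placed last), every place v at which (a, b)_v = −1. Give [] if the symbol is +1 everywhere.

[5, 7, 19, 41]

Mod squares: a ≡ 520030, b ≡ -1042015. Check v ∈ {∞, 2, 3, 5, 7, 13, 17, 19, 23, 41}.
v=23: a=23^1·(≡8), b=23^1·(≡17) mod 23; (8|23)=+1, (17|23)=-1; (−1)^{1·1·11}·(+1)^1·(-1)^1 = +1.
v=41: a=41^2·(≡22), b=41^3·(≡20) mod 41; (22|41)=-1, (20|41)=+1; (−1)^{2·3·20}·(-1)^3·(+1)^2 = -1.
v=17: a=17^1·(≡14), b=17^1·(≡12) mod 17; (14|17)=-1, (12|17)=-1; (−1)^{1·1·8}·(-1)^1·(-1)^1 = +1.
v=∞: 520030 > 0 and -1042015 < 0  ⇒  (a,b)_∞ = +1.
v=7: a=7^-1·(≡6), b=7^2·(≡6) mod 7; (6|7)=-1, (6|7)=-1; (−1)^{-1·2·3}·(-1)^2·(-1)^-1 = -1.
v=5: a=5^3·(≡1), b=5^1·(≡2) mod 5; (1|5)=+1, (2|5)=-1; (−1)^{3·1·2}·(+1)^1·(-1)^3 = -1.
v=2: v_2(a)=-3, v_2(b)=-6; units ≡ 7, 1 (mod 8); ε·ε+αω+βω = 1·0+-3·0+-6·0 ≡ 0  ⇒  (a,b)_2 = +1.
v=13: a=13^2·(≡1), b=13^3·(≡9) mod 13; (1|13)=+1, (9|13)=+1; (−1)^{2·3·6}·(+1)^3·(+1)^2 = +1.
v=19: a=19^1·(≡3), b=19^2·(≡3) mod 19; (3|19)=-1, (3|19)=-1; (−1)^{1·2·9}·(-1)^2·(-1)^1 = -1.
v=3: a=3^4·(≡1), b=3^6·(≡2) mod 3; (1|3)=+1, (2|3)=-1; (−1)^{4·6·1}·(+1)^6·(-1)^4 = +1.
(520030, -1042015 / ℚ) ramifies at {5, 7, 19, 41}: a division algebra.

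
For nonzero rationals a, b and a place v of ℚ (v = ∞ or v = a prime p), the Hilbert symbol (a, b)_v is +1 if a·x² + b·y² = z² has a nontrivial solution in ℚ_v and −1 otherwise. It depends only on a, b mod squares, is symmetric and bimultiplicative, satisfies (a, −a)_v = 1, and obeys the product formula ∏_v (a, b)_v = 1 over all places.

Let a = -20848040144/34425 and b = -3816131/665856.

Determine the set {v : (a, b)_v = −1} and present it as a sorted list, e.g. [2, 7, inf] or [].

[11, 17, 41, inf]

(a, b) ≡ (-26338933, -11) mod (ℚ^×)²; places V = {2, 3, 5, 11, 17, 19, 23, 29, 31, 41, 53, ∞}.
(a,b)_29: α=2, u≡11; β=0, v≡15 (mod 29); (11|29)=-1, (15|29)=-1; sign (−1)^0·-1^0·-1^2 = +1.
(a,b)_41: α=1, u≡4; β=0, v≡17 (mod 41); (4|41)=+1, (17|41)=-1; sign (−1)^0·+1^0·-1^1 = -1.
(a,b)_11: α=0, u≡6; β=1, v≡2 (mod 11); (6|11)=-1, (2|11)=-1; sign (−1)^0·-1^1·-1^0 = -1.
(a,b)_5: α=-2, u≡3; β=0, v≡4 (mod 5); (3|5)=-1, (4|5)=+1; sign (−1)^0·-1^0·+1^-2 = +1.
(a,b)_3: α=-4, u≡2; β=-2, v≡1 (mod 3); (2|3)=-1, (1|3)=+1; sign (−1)^0·-1^-2·+1^-4 = +1.
(a,b)_17: α=-1, u≡12; β=-2, v≡7 (mod 17); (12|17)=-1, (7|17)=-1; sign (−1)^0·-1^-2·-1^-1 = -1.
(a,b)_19: α=0, u≡11; β=2, v≡12 (mod 19); (11|19)=+1, (12|19)=-1; sign (−1)^0·+1^2·-1^0 = +1.
(a,b)_31: α=1, u≡28; β=2, v≡4 (mod 31); (28|31)=+1, (4|31)=+1; sign (−1)^0·+1^2·+1^1 = +1.
(a,b)_53: α=1, u≡14; β=0, v≡11 (mod 53); (14|53)=-1, (11|53)=+1; sign (−1)^0·-1^0·+1^1 = +1.
(a,b)_∞: sgn(-26338933)=−, sgn(-11)=−, so -1.
(a,b)_2: α=4, β=-8; u≡3, v≡5 (mod 8); ε(u)ε(v)=1·0, αω(v)=4·1, βω(u)=-8·1; sum ≡ 0  ⇒  +1.
(a,b)_23: α=1, u≡7; β=0, v≡1 (mod 23); (7|23)=-1, (1|23)=+1; sign (−1)^0·-1^0·+1^1 = +1.
|Ram(-26338933, -11)| = 4, even; anisotropic at {11, 17, 41, ∞}.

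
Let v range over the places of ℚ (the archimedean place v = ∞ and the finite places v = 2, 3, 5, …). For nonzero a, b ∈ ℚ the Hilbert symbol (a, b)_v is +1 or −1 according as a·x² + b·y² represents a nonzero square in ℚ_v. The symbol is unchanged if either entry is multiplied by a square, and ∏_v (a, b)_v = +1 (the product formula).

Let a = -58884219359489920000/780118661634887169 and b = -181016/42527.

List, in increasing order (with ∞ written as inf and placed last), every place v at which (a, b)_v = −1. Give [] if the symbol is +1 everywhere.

(a, b) ≡ (-187, -8602) mod (ℚ^×)²; places V = {2, 3, 5, 7, 11, 17, 23, 31, 43, ∞}.
(a,b)_17: α=3, u≡7; β=1, v≡13 (mod 17); (7|17)=-1, (13|17)=+1; sign (−1)^0·-1^1·+1^3 = -1.
(a,b)_31: α=2, u≡23; β=0, v≡20 (mod 31); (23|31)=-1, (20|31)=+1; sign (−1)^0·-1^0·+1^2 = +1.
(a,b)_2: α=10, β=3; u≡5, v≡3 (mod 8); ε(u)ε(v)=0·1, αω(v)=10·1, βω(u)=3·1; sum ≡ 1  ⇒  -1.
(a,b)_23: α=-4, u≡11; β=-1, v≡7 (mod 23); (11|23)=-1, (7|23)=-1; sign (−1)^0·-1^-1·-1^-4 = -1.
(a,b)_3: α=-2, u≡2; β=0, v≡2 (mod 3); (2|3)=-1, (2|3)=-1; sign (−1)^0·-1^0·-1^-2 = +1.
(a,b)_43: α=-6, u≡26; β=-2, v≡38 (mod 43); (26|43)=-1, (38|43)=+1; sign (−1)^0·-1^-2·+1^-6 = +1.
(a,b)_11: α=7, u≡1; β=3, v≡7 (mod 11); (1|11)=+1, (7|11)=-1; sign (−1)^1·+1^3·-1^7 = +1.
(a,b)_∞: sgn(-187)=−, sgn(-8602)=−, so -1.
(a,b)_5: α=4, u≡2; β=0, v≡2 (mod 5); (2|5)=-1, (2|5)=-1; sign (−1)^0·-1^0·-1^4 = +1.
(a,b)_7: α=-2, u≡1; β=0, v≡2 (mod 7); (1|7)=+1, (2|7)=+1; sign (−1)^0·+1^0·+1^-2 = +1.
Ram(-187, -8602) = {2, 17, 23, ∞}; no ℚ_2-point on the conic.

[2, 17, 23, inf]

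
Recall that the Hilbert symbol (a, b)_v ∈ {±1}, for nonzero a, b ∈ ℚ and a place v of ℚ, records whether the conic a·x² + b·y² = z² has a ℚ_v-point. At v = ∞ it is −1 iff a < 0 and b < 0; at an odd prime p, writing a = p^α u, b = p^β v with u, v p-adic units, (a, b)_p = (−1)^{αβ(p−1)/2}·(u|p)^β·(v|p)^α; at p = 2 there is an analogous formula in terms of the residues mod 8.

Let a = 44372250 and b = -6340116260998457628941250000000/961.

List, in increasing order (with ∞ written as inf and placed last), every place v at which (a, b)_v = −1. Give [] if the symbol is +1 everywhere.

(a, b) ≡ (197210, -670514) mod (ℚ^×)²; places V = {2, 3, 5, 7, 11, 13, 17, 31, 37, 41, ∞}.
(a,b)_5: α=3, u≡3; β=10, v≡1 (mod 5); (3|5)=-1, (1|5)=+1; sign (−1)^0·-1^10·+1^3 = +1.
(a,b)_17: α=0, u≡6; β=1, v≡15 (mod 17); (6|17)=-1, (15|17)=+1; sign (−1)^0·-1^1·+1^0 = -1.
(a,b)_11: α=0, u≡10; β=2, v≡10 (mod 11); (10|11)=-1, (10|11)=-1; sign (−1)^0·-1^2·-1^0 = +1.
(a,b)_31: α=0, u≡28; β=-2, v≡5 (mod 31); (28|31)=+1, (5|31)=+1; sign (−1)^0·+1^-2·+1^0 = +1.
(a,b)_13: α=1, u≡9; β=3, v≡7 (mod 13); (9|13)=+1, (7|13)=-1; sign (−1)^0·+1^3·-1^1 = -1.
(a,b)_37: α=1, u≡6; β=3, v≡8 (mod 37); (6|37)=-1, (8|37)=-1; sign (−1)^0·-1^3·-1^1 = +1.
(a,b)_7: α=0, u≡6; β=2, v≡4 (mod 7); (6|7)=-1, (4|7)=+1; sign (−1)^0·-1^2·+1^0 = +1.
(a,b)_3: α=2, u≡2; β=8, v≡1 (mod 3); (2|3)=-1, (1|3)=+1; sign (−1)^0·-1^8·+1^2 = +1.
(a,b)_41: α=1, u≡14; β=3, v≡37 (mod 41); (14|41)=-1, (37|41)=+1; sign (−1)^0·-1^3·+1^1 = -1.
(a,b)_2: α=1, β=7; u≡5, v≡7 (mod 8); ε(u)ε(v)=0·1, αω(v)=1·0, βω(u)=7·1; sum ≡ 1  ⇒  -1.
(a,b)_∞: sgn(197210)=+, sgn(-670514)=−, so +1.
|Ram(197210, -670514)| = 4, even; anisotropic at {2, 13, 17, 41}.

[2, 13, 17, 41]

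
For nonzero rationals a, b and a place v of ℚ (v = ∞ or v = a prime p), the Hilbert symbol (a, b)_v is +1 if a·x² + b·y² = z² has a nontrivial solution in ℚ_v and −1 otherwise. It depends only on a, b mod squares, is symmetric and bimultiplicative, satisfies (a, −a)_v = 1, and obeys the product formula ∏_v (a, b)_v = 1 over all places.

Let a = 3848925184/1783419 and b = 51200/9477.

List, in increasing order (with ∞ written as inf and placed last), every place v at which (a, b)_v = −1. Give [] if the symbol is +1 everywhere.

Mod squares: a ≡ 28509, b ≡ 26. Check v ∈ {∞, 2, 3, 5, 11, 13, 17, 41, 43}.
v=17: a=17^-3·(≡5), b=17^0·(≡8) mod 17; (5|17)=-1, (8|17)=+1; (−1)^{-3·0·8}·(-1)^0·(+1)^-3 = +1.
v=43: a=43^1·(≡5), b=43^0·(≡22) mod 43; (5|43)=-1, (22|43)=-1; (−1)^{1·0·21}·(-1)^0·(-1)^1 = -1.
v=41: a=41^2·(≡19), b=41^0·(≡19) mod 41; (19|41)=-1, (19|41)=-1; (−1)^{2·0·20}·(-1)^0·(-1)^2 = +1.
v=3: a=3^-1·(≡2), b=3^-6·(≡2) mod 3; (2|3)=-1, (2|3)=-1; (−1)^{-1·-6·1}·(-1)^-6·(-1)^-1 = -1.
v=5: a=5^0·(≡1), b=5^2·(≡4) mod 5; (1|5)=+1, (4|5)=+1; (−1)^{0·2·2}·(+1)^2·(+1)^0 = +1.
v=11: a=11^-2·(≡6), b=11^0·(≡1) mod 11; (6|11)=-1, (1|11)=+1; (−1)^{-2·0·5}·(-1)^0·(+1)^-2 = +1.
v=∞: 28509 > 0 and 26 > 0  ⇒  (a,b)_∞ = +1.
v=13: a=13^1·(≡3), b=13^-1·(≡6) mod 13; (3|13)=+1, (6|13)=-1; (−1)^{1·-1·6}·(+1)^-1·(-1)^1 = -1.
v=2: v_2(a)=12, v_2(b)=11; units ≡ 5, 5 (mod 8); ε·ε+αω+βω = 0·0+12·1+11·1 ≡ 1  ⇒  (a,b)_2 = -1.
|Ram(28509, 26)| = 4, even; anisotropic at {2, 3, 13, 43}.

[2, 3, 13, 43]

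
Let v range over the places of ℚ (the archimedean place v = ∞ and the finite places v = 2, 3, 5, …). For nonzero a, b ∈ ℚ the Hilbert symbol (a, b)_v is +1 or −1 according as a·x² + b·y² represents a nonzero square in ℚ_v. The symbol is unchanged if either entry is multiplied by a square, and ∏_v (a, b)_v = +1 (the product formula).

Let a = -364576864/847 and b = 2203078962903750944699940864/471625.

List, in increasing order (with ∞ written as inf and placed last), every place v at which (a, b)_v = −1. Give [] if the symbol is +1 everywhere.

[5, 7, 19, 29]

Mod squares: a ≡ -189658, b ≡ 302504510. Check v ∈ {∞, 2, 3, 5, 7, 11, 13, 19, 23, 29, 31}.
v=2: v_2(a)=5, v_2(b)=15; units ≡ 3, 7 (mod 8); ε·ε+αω+βω = 1·1+5·0+15·1 ≡ 0  ⇒  (a,b)_2 = +1.
v=11: a=11^-2·(≡9), b=11^-1·(≡9) mod 11; (9|11)=+1, (9|11)=+1; (−1)^{-2·-1·5}·(+1)^-1·(+1)^-2 = +1.
v=19: a=19^1·(≡10), b=19^3·(≡18) mod 19; (10|19)=-1, (18|19)=-1; (−1)^{1·3·9}·(-1)^3·(-1)^1 = -1.
v=5: a=5^0·(≡3), b=5^-3·(≡3) mod 5; (3|5)=-1, (3|5)=-1; (−1)^{0·-3·2}·(-1)^-3·(-1)^0 = -1.
v=23: a=23^1·(≡7), b=23^3·(≡13) mod 23; (7|23)=-1, (13|23)=+1; (−1)^{1·3·11}·(-1)^3·(+1)^1 = +1.
v=13: a=13^0·(≡12), b=13^2·(≡3) mod 13; (12|13)=+1, (3|13)=+1; (−1)^{0·2·6}·(+1)^2·(+1)^0 = +1.
v=∞: -189658 < 0 and 302504510 > 0  ⇒  (a,b)_∞ = +1.
v=31: a=31^1·(≡5), b=31^3·(≡24) mod 31; (5|31)=+1, (24|31)=-1; (−1)^{1·3·15}·(+1)^3·(-1)^1 = +1.
v=29: a=29^2·(≡27), b=29^3·(≡22) mod 29; (27|29)=-1, (22|29)=+1; (−1)^{2·3·14}·(-1)^3·(+1)^2 = -1.
v=3: a=3^0·(≡2), b=3^8·(≡2) mod 3; (2|3)=-1, (2|3)=-1; (−1)^{0·8·1}·(-1)^8·(-1)^0 = +1.
v=7: a=7^-1·(≡3), b=7^-3·(≡3) mod 7; (3|7)=-1, (3|7)=-1; (−1)^{-1·-3·3}·(-1)^-3·(-1)^-1 = -1.
|Ram(-189658, 302504510)| = 4, even; anisotropic at {5, 7, 19, 29}.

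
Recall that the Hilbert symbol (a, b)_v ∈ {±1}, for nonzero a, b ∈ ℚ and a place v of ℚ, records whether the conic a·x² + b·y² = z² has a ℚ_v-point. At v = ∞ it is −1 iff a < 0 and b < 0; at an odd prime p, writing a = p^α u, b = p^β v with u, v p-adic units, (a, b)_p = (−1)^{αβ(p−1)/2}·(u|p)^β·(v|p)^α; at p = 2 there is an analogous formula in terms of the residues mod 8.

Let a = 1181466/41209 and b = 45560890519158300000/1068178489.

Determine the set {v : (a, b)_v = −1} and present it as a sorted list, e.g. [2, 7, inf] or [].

[3, 11]

Mod squares: a ≡ 14586, b ≡ 6630. Check v ∈ {∞, 2, 3, 5, 7, 11, 13, 17, 23, 29, 31}.
v=17: a=17^1·(≡2), b=17^3·(≡15) mod 17; (2|17)=+1, (15|17)=+1; (−1)^{1·3·8}·(+1)^3·(+1)^1 = +1.
v=11: a=11^1·(≡8), b=11^4·(≡8) mod 11; (8|11)=-1, (8|11)=-1; (−1)^{1·4·5}·(-1)^4·(-1)^1 = -1.
v=∞: 14586 > 0 and 6630 > 0  ⇒  (a,b)_∞ = +1.
v=23: a=23^0·(≡3), b=23^-2·(≡16) mod 23; (3|23)=+1, (16|23)=+1; (−1)^{0·-2·11}·(+1)^-2·(+1)^0 = +1.
v=7: a=7^-2·(≡6), b=7^-4·(≡2) mod 7; (6|7)=-1, (2|7)=+1; (−1)^{-2·-4·3}·(-1)^-4·(+1)^-2 = +1.
v=31: a=31^0·(≡18), b=31^2·(≡27) mod 31; (18|31)=+1, (27|31)=-1; (−1)^{0·2·15}·(+1)^2·(-1)^0 = +1.
v=3: a=3^5·(≡2), b=3^1·(≡2) mod 3; (2|3)=-1, (2|3)=-1; (−1)^{5·1·1}·(-1)^1·(-1)^5 = -1.
v=2: v_2(a)=1, v_2(b)=5; units ≡ 5, 3 (mod 8); ε·ε+αω+βω = 0·1+1·1+5·1 ≡ 0  ⇒  (a,b)_2 = +1.
v=29: a=29^-2·(≡9), b=29^-2·(≡15) mod 29; (9|29)=+1, (15|29)=-1; (−1)^{-2·-2·14}·(+1)^-2·(-1)^-2 = +1.
v=5: a=5^0·(≡4), b=5^5·(≡4) mod 5; (4|5)=+1, (4|5)=+1; (−1)^{0·5·2}·(+1)^5·(+1)^0 = +1.
v=13: a=13^1·(≡1), b=13^3·(≡10) mod 13; (1|13)=+1, (10|13)=+1; (−1)^{1·3·6}·(+1)^3·(+1)^1 = +1.
|Ram(14586, 6630)| = 2, even; anisotropic at {3, 11}.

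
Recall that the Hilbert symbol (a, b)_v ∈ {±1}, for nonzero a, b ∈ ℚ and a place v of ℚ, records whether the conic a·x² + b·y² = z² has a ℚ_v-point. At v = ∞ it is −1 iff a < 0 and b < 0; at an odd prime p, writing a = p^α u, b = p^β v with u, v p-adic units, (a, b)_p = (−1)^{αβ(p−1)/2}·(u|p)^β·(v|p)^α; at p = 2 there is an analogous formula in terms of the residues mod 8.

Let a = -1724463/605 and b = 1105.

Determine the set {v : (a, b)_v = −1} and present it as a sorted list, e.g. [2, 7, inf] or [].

(a, b) ≡ (-3315, 1105) mod (ℚ^×)²; places V = {2, 3, 5, 11, 13, 17, ∞}.
(a,b)_5: α=-1, u≡2; β=1, v≡1 (mod 5); (2|5)=-1, (1|5)=+1; sign (−1)^0·-1^1·+1^-1 = -1.
(a,b)_17: α=3, u≡4; β=1, v≡14 (mod 17); (4|17)=+1, (14|17)=-1; sign (−1)^0·+1^1·-1^3 = -1.
(a,b)_13: α=1, u≡2; β=1, v≡7 (mod 13); (2|13)=-1, (7|13)=-1; sign (−1)^0·-1^1·-1^1 = +1.
(a,b)_11: α=-2, u≡8; β=0, v≡5 (mod 11); (8|11)=-1, (5|11)=+1; sign (−1)^0·-1^0·+1^-2 = +1.
(a,b)_∞: sgn(-3315)=−, sgn(1105)=+, so +1.
(a,b)_3: α=3, u≡2; β=0, v≡1 (mod 3); (2|3)=-1, (1|3)=+1; sign (−1)^0·-1^0·+1^3 = +1.
(a,b)_2: α=0, β=0; u≡5, v≡1 (mod 8); ε(u)ε(v)=0·0, αω(v)=0·0, βω(u)=0·1; sum ≡ 0  ⇒  +1.
|Ram(-3315, 1105)| = 2, even; anisotropic at {5, 17}.

[5, 17]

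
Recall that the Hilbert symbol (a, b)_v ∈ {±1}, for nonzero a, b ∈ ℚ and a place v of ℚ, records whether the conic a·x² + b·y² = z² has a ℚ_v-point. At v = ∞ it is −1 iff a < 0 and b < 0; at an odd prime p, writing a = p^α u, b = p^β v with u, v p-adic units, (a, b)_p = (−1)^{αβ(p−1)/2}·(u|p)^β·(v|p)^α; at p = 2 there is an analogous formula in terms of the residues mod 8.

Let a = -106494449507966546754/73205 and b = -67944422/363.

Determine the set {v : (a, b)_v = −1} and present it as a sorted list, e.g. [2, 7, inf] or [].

[13, inf]

(a, b) ≡ (-2730, -546) mod (ℚ^×)²; places V = {2, 3, 5, 7, 11, 13, 47, ∞}.
(a,b)_∞: sgn(-2730)=−, sgn(-546)=−, so -1.
(a,b)_3: α=1, u≡2; β=-1, v≡1 (mod 3); (2|3)=-1, (1|3)=+1; sign (−1)^1·-1^-1·+1^1 = +1.
(a,b)_13: α=9, u≡11; β=3, v≡12 (mod 13); (11|13)=-1, (12|13)=+1; sign (−1)^0·-1^3·+1^9 = -1.
(a,b)_11: α=-4, u≡4; β=-2, v≡5 (mod 11); (4|11)=+1, (5|11)=+1; sign (−1)^0·+1^-2·+1^-4 = +1.
(a,b)_2: α=1, β=1; u≡3, v≡7 (mod 8); ε(u)ε(v)=1·1, αω(v)=1·0, βω(u)=1·1; sum ≡ 0  ⇒  +1.
(a,b)_7: α=3, u≡2; β=1, v≡6 (mod 7); (2|7)=+1, (6|7)=-1; sign (−1)^1·+1^1·-1^3 = +1.
(a,b)_47: α=4, u≡44; β=2, v≡16 (mod 47); (44|47)=-1, (16|47)=+1; sign (−1)^0·-1^2·+1^4 = +1.
(a,b)_5: α=-1, u≡1; β=0, v≡1 (mod 5); (1|5)=+1, (1|5)=+1; sign (−1)^0·+1^0·+1^-1 = +1.
(-2730, -546 / ℚ) ramifies at {13, ∞}: a division algebra.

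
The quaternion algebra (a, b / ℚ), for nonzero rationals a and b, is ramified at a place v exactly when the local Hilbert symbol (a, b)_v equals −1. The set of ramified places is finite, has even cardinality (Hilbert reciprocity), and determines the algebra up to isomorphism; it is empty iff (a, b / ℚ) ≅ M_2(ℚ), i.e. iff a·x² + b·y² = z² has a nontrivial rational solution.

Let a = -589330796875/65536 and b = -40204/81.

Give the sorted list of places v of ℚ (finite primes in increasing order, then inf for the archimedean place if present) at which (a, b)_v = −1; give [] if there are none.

(a, b) ≡ (-71299, -19) mod (ℚ^×)²; places V = {2, 3, 5, 19, 23, 37, 41, 47, ∞}.
(a,b)_19: α=0, u≡12; β=1, v≡10 (mod 19); (12|19)=-1, (10|19)=-1; sign (−1)^0·-1^1·-1^0 = -1.
(a,b)_41: α=1, u≡6; β=0, v≡24 (mod 41); (6|41)=-1, (24|41)=-1; sign (−1)^0·-1^0·-1^1 = -1.
(a,b)_37: α=1, u≡9; β=0, v≡18 (mod 37); (9|37)=+1, (18|37)=-1; sign (−1)^0·+1^0·-1^1 = -1.
(a,b)_3: α=0, u≡2; β=-4, v≡2 (mod 3); (2|3)=-1, (2|3)=-1; sign (−1)^0·-1^-4·-1^0 = +1.
(a,b)_∞: sgn(-71299)=−, sgn(-19)=−, so -1.
(a,b)_5: α=6, u≡4; β=0, v≡1 (mod 5); (4|5)=+1, (1|5)=+1; sign (−1)^0·+1^0·+1^6 = +1.
(a,b)_23: α=2, u≡6; β=2, v≡9 (mod 23); (6|23)=+1, (9|23)=+1; sign (−1)^0·+1^2·+1^2 = +1.
(a,b)_47: α=1, u≡6; β=0, v≡34 (mod 47); (6|47)=+1, (34|47)=+1; sign (−1)^0·+1^0·+1^1 = +1.
(a,b)_2: α=-16, β=2; u≡5, v≡5 (mod 8); ε(u)ε(v)=0·0, αω(v)=-16·1, βω(u)=2·1; sum ≡ 0  ⇒  +1.
Ram(-71299, -19) = {19, 37, 41, ∞}; no ℚ_19-point on the conic.

[19, 37, 41, inf]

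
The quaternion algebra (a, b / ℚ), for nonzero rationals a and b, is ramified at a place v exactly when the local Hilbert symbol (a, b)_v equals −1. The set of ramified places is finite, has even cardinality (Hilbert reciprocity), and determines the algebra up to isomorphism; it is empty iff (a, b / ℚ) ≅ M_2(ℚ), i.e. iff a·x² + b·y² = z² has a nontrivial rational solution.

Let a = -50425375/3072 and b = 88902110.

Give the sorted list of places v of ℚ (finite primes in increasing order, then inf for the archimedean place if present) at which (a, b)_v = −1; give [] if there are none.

Mod squares: a ≡ -35805, b ≡ 110. Check v ∈ {∞, 2, 3, 5, 7, 11, 13, 29, 31}.
v=29: a=29^0·(≡15), b=29^2·(≡5) mod 29; (15|29)=-1, (5|29)=+1; (−1)^{0·2·14}·(-1)^2·(+1)^0 = +1.
v=7: a=7^1·(≡2), b=7^0·(≡3) mod 7; (2|7)=+1, (3|7)=-1; (−1)^{1·0·3}·(+1)^0·(-1)^1 = -1.
v=11: a=11^1·(≡5), b=11^1·(≡2) mod 11; (5|11)=+1, (2|11)=-1; (−1)^{1·1·5}·(+1)^1·(-1)^1 = +1.
v=13: a=13^2·(≡10), b=13^0·(≡11) mod 13; (10|13)=+1, (11|13)=-1; (−1)^{2·0·6}·(+1)^0·(-1)^2 = +1.
v=∞: -35805 < 0 and 110 > 0  ⇒  (a,b)_∞ = +1.
v=31: a=31^1·(≡23), b=31^2·(≡6) mod 31; (23|31)=-1, (6|31)=-1; (−1)^{1·2·15}·(-1)^2·(-1)^1 = -1.
v=2: v_2(a)=-10, v_2(b)=1; units ≡ 3, 7 (mod 8); ε·ε+αω+βω = 1·1+-10·0+1·1 ≡ 0  ⇒  (a,b)_2 = +1.
v=5: a=5^3·(≡1), b=5^1·(≡2) mod 5; (1|5)=+1, (2|5)=-1; (−1)^{3·1·2}·(+1)^1·(-1)^3 = -1.
v=3: a=3^-1·(≡2), b=3^0·(≡2) mod 3; (2|3)=-1, (2|3)=-1; (−1)^{-1·0·1}·(-1)^0·(-1)^-1 = -1.
(-35805, 110 / ℚ) ramifies at {3, 5, 7, 31}: a division algebra.

[3, 5, 7, 31]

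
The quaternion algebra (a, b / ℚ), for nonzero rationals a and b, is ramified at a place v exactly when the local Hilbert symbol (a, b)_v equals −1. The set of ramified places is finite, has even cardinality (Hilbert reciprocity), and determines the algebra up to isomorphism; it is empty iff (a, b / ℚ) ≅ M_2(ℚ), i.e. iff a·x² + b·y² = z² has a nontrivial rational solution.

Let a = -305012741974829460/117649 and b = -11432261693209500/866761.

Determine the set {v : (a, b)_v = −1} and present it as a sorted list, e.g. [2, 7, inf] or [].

[5, inf]

Mod squares: a ≡ -279565, b ≡ -352495. Check v ∈ {∞, 2, 3, 5, 7, 11, 13, 17, 19, 23, 29}.
v=2: v_2(a)=2, v_2(b)=2; units ≡ 3, 1 (mod 8); ε·ε+αω+βω = 1·0+2·0+2·1 ≡ 0  ⇒  (a,b)_2 = +1.
v=19: a=19^0·(≡9), b=19^-2·(≡12) mod 19; (9|19)=+1, (12|19)=-1; (−1)^{0·-2·9}·(+1)^-2·(-1)^0 = +1.
v=17: a=17^1·(≡14), b=17^1·(≡3) mod 17; (14|17)=-1, (3|17)=-1; (−1)^{1·1·8}·(-1)^1·(-1)^1 = +1.
v=∞: -279565 < 0 and -352495 < 0  ⇒  (a,b)_∞ = -1.
v=11: a=11^1·(≡10), b=11^1·(≡5) mod 11; (10|11)=-1, (5|11)=+1; (−1)^{1·1·5}·(-1)^1·(+1)^1 = +1.
v=5: a=5^1·(≡2), b=5^3·(≡4) mod 5; (2|5)=-1, (4|5)=+1; (−1)^{1·3·2}·(-1)^3·(+1)^1 = -1.
v=3: a=3^6·(≡2), b=3^6·(≡2) mod 3; (2|3)=-1, (2|3)=-1; (−1)^{6·6·1}·(-1)^6·(-1)^6 = +1.
v=7: a=7^-6·(≡2), b=7^-4·(≡1) mod 7; (2|7)=+1, (1|7)=+1; (−1)^{-6·-4·3}·(+1)^-4·(+1)^-6 = +1.
v=13: a=13^1·(≡12), b=13^1·(≡10) mod 13; (12|13)=+1, (10|13)=+1; (−1)^{1·1·6}·(+1)^1·(+1)^1 = +1.
v=23: a=23^3·(≡18), b=23^2·(≡4) mod 23; (18|23)=+1, (4|23)=+1; (−1)^{3·2·11}·(+1)^2·(+1)^3 = +1.
v=29: a=29^4·(≡24), b=29^3·(≡9) mod 29; (24|29)=+1, (9|29)=+1; (−1)^{4·3·14}·(+1)^3·(+1)^4 = +1.
Ram(-279565, -352495) = {5, ∞}; no ℚ_5-point on the conic.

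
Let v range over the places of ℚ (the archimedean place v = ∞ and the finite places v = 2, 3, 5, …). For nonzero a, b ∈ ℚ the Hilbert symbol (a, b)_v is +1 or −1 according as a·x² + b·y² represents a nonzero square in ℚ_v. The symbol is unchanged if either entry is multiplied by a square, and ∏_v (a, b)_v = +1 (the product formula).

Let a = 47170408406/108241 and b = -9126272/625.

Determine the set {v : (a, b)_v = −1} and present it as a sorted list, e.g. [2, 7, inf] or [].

(a, b) ≡ (736934, -142598) mod (ℚ^×)²; places V = {2, 5, 7, 11, 19, 23, 37, 41, 43, 47, ∞}.
(a,b)_11: α=3, u≡4; β=0, v≡6 (mod 11); (4|11)=+1, (6|11)=-1; sign (−1)^0·+1^0·-1^3 = -1.
(a,b)_7: α=-2, u≡4; β=0, v≡3 (mod 7); (4|7)=+1, (3|7)=-1; sign (−1)^0·+1^0·-1^-2 = +1.
(a,b)_41: α=1, u≡5; β=1, v≡12 (mod 41); (5|41)=+1, (12|41)=-1; sign (−1)^0·+1^1·-1^1 = -1.
(a,b)_2: α=1, β=7; u≡3, v≡5 (mod 8); ε(u)ε(v)=1·0, αω(v)=1·1, βω(u)=7·1; sum ≡ 0  ⇒  +1.
(a,b)_47: α=-2, u≡18; β=1, v≡2 (mod 47); (18|47)=+1, (2|47)=+1; sign (−1)^0·+1^1·+1^-2 = +1.
(a,b)_19: α=1, u≡7; β=0, v≡1 (mod 19); (7|19)=+1, (1|19)=+1; sign (−1)^0·+1^0·+1^1 = +1.
(a,b)_5: α=0, u≡1; β=-4, v≡3 (mod 5); (1|5)=+1, (3|5)=-1; sign (−1)^0·+1^-4·-1^0 = +1.
(a,b)_37: α=0, u≡2; β=1, v≡22 (mod 37); (2|37)=-1, (22|37)=-1; sign (−1)^0·-1^1·-1^0 = -1.
(a,b)_23: α=2, u≡5; β=0, v≡9 (mod 23); (5|23)=-1, (9|23)=+1; sign (−1)^0·-1^0·+1^2 = +1.
(a,b)_∞: sgn(736934)=+, sgn(-142598)=−, so +1.
(a,b)_43: α=1, u≡17; β=0, v≡32 (mod 43); (17|43)=+1, (32|43)=-1; sign (−1)^0·+1^0·-1^1 = -1.
(736934, -142598 / ℚ) ramifies at {11, 37, 41, 43}: a division algebra.

[11, 37, 41, 43]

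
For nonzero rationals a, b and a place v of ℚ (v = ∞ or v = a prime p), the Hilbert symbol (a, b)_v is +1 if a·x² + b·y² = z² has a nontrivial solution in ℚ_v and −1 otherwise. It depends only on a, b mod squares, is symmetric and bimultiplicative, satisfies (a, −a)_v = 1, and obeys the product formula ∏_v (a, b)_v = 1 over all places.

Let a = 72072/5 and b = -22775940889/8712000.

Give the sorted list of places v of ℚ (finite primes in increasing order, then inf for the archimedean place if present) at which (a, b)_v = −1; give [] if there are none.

[2, 5, 11, 13]

Mod squares: a ≡ 10010, b ≡ -5. Check v ∈ {∞, 2, 3, 5, 7, 11, 13, 19, 47}.
v=∞: 10010 > 0 and -5 < 0  ⇒  (a,b)_∞ = +1.
v=19: a=19^0·(≡1), b=19^2·(≡3) mod 19; (1|19)=+1, (3|19)=-1; (−1)^{0·2·9}·(+1)^2·(-1)^0 = +1.
v=2: v_2(a)=3, v_2(b)=-6; units ≡ 5, 3 (mod 8); ε·ε+αω+βω = 0·1+3·1+-6·1 ≡ 1  ⇒  (a,b)_2 = -1.
v=5: a=5^-1·(≡2), b=5^-3·(≡1) mod 5; (2|5)=-1, (1|5)=+1; (−1)^{-1·-3·2}·(-1)^-3·(+1)^-1 = -1.
v=47: a=47^0·(≡23), b=47^2·(≡6) mod 47; (23|47)=-1, (6|47)=+1; (−1)^{0·2·23}·(-1)^2·(+1)^0 = +1.
v=13: a=13^1·(≡9), b=13^4·(≡8) mod 13; (9|13)=+1, (8|13)=-1; (−1)^{1·4·6}·(+1)^4·(-1)^1 = -1.
v=3: a=3^2·(≡2), b=3^-2·(≡1) mod 3; (2|3)=-1, (1|3)=+1; (−1)^{2·-2·1}·(-1)^-2·(+1)^2 = +1.
v=7: a=7^1·(≡4), b=7^0·(≡4) mod 7; (4|7)=+1, (4|7)=+1; (−1)^{1·0·3}·(+1)^0·(+1)^1 = +1.
v=11: a=11^1·(≡8), b=11^-2·(≡7) mod 11; (8|11)=-1, (7|11)=-1; (−1)^{1·-2·5}·(-1)^-2·(-1)^1 = -1.
|Ram(10010, -5)| = 4, even; anisotropic at {2, 5, 11, 13}.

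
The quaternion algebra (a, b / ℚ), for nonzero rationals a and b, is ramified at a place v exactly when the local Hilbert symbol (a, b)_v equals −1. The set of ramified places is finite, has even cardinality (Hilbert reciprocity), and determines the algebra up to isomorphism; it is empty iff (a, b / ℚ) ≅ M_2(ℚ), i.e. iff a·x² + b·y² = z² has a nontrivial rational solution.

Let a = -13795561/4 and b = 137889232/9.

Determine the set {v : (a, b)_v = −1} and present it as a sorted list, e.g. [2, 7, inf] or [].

(a, b) ≡ (-13795561, 8618077) mod (ℚ^×)²; places V = {2, 3, 13, 19, 23, 29, 37, 41, 43, ∞}.
(a,b)_41: α=0, u≡40; β=1, v≡5 (mod 41); (40|41)=+1, (5|41)=+1; sign (−1)^0·+1^1·+1^0 = +1.
(a,b)_29: α=1, u≡9; β=0, v≡10 (mod 29); (9|29)=+1, (10|29)=-1; sign (−1)^0·+1^0·-1^1 = -1.
(a,b)_23: α=1, u≡14; β=1, v≡3 (mod 23); (14|23)=-1, (3|23)=+1; sign (−1)^1·-1^1·+1^1 = +1.
(a,b)_19: α=0, u≡4; β=1, v≡14 (mod 19); (4|19)=+1, (14|19)=-1; sign (−1)^0·+1^1·-1^0 = +1.
(a,b)_43: α=1, u≡42; β=0, v≡35 (mod 43); (42|43)=-1, (35|43)=+1; sign (−1)^0·-1^0·+1^1 = +1.
(a,b)_37: α=1, u≡36; β=1, v≡23 (mod 37); (36|37)=+1, (23|37)=-1; sign (−1)^0·+1^1·-1^1 = -1.
(a,b)_13: α=1, u≡8; β=1, v≡11 (mod 13); (8|13)=-1, (11|13)=-1; sign (−1)^0·-1^1·-1^1 = +1.
(a,b)_3: α=0, u≡2; β=-2, v≡1 (mod 3); (2|3)=-1, (1|3)=+1; sign (−1)^0·-1^-2·+1^0 = +1.
(a,b)_∞: sgn(-13795561)=−, sgn(8618077)=+, so +1.
(a,b)_2: α=-2, β=4; u≡7, v≡5 (mod 8); ε(u)ε(v)=1·0, αω(v)=-2·1, βω(u)=4·0; sum ≡ 0  ⇒  +1.
(-13795561, 8618077 / ℚ) ramifies at {29, 37}: a division algebra.

[29, 37]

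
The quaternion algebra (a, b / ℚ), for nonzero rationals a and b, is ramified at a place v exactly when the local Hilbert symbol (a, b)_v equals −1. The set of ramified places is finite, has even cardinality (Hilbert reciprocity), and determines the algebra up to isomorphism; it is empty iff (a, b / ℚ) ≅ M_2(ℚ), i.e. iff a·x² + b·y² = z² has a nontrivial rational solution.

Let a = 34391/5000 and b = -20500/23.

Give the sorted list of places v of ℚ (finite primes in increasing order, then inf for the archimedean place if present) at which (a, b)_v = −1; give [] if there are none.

(a, b) ≡ (238, -4715) mod (ℚ^×)²; places V = {2, 5, 7, 17, 23, 41, ∞}.
(a,b)_17: α=3, u≡12; β=0, v≡6 (mod 17); (12|17)=-1, (6|17)=-1; sign (−1)^0·-1^0·-1^3 = -1.
(a,b)_7: α=1, u≡3; β=0, v≡5 (mod 7); (3|7)=-1, (5|7)=-1; sign (−1)^0·-1^0·-1^1 = -1.
(a,b)_41: α=0, u≡4; β=1, v≡5 (mod 41); (4|41)=+1, (5|41)=+1; sign (−1)^0·+1^1·+1^0 = +1.
(a,b)_2: α=-3, β=2; u≡7, v≡5 (mod 8); ε(u)ε(v)=1·0, αω(v)=-3·1, βω(u)=2·0; sum ≡ 1  ⇒  -1.
(a,b)_5: α=-4, u≡2; β=3, v≡2 (mod 5); (2|5)=-1, (2|5)=-1; sign (−1)^0·-1^3·-1^-4 = -1.
(a,b)_23: α=0, u≡16; β=-1, v≡16 (mod 23); (16|23)=+1, (16|23)=+1; sign (−1)^0·+1^-1·+1^0 = +1.
(a,b)_∞: sgn(238)=+, sgn(-4715)=−, so +1.
Ram(238, -4715) = {2, 5, 7, 17}; no ℚ_2-point on the conic.

[2, 5, 7, 17]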